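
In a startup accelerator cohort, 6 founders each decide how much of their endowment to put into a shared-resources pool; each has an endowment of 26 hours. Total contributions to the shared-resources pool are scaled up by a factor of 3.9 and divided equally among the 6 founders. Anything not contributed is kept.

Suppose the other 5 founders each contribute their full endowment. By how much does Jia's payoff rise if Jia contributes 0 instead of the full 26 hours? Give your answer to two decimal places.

Switching from a contribution of 26 to 0 lets Jia keep an extra 26 hours, but lowers the shared-resources pool by 26, which costs Jia their own share of that drop: 3.9/6 × 26 = 16.90.
Net gain = 26 − 16.90 = 9.10. The private return per contributed unit (0.6500) is below 1, so free-riding is indeed the best response regardless of what the others do.

9.10 hours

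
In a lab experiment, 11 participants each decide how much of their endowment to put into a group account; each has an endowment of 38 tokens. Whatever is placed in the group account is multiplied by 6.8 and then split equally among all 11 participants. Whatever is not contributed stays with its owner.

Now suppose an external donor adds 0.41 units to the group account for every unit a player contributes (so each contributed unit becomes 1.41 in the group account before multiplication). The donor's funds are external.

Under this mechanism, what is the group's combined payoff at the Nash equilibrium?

Even with the mechanism, each unit contributed returns only 6.8 × 1.41 / 11 = 0.8716 per unit of net cost, so contributing nothing is still dominant.
At the Nash equilibrium no one contributes; group total payoff = 11 × 38 = 418.

418.00 tokens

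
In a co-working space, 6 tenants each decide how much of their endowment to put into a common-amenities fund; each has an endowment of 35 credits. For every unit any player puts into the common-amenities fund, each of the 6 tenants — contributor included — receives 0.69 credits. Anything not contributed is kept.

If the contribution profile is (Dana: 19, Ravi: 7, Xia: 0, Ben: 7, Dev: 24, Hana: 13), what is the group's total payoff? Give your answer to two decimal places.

Total contributed: 19 + 7 + 0 + 7 + 24 + 13 = 70; total kept: 6 × 35 − 70 = 140.
The common-amenities fund pays out 0.69 × 6 × 70 = 289.80 in aggregate.
Group total = 140 + 289.80 = 429.80.

429.80 credits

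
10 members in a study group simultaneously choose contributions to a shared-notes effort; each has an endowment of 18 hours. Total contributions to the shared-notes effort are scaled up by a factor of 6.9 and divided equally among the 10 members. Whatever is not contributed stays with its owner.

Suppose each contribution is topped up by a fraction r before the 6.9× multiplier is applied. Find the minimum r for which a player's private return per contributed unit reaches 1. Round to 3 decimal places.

With matching at rate r, one contributed unit becomes (1 + r) in the shared-notes effort and returns 6.9 × (1 + r) / 10 to the contributor.
Setting this equal to 1: 1 + r = 10/6.9 = 1.4493.
So the minimum matching rate is r = 1.4493 − 1 = 0.449.

0.449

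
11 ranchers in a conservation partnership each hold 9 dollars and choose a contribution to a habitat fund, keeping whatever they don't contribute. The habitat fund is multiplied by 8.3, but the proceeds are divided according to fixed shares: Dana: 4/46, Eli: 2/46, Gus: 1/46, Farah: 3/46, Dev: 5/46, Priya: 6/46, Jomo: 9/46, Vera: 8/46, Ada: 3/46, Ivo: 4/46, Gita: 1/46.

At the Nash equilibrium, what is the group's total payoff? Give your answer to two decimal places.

296.10 dollars

For player j, contributing a unit is worthwhile iff 8.3 × (j's share) ≥ 1, i.e. iff j's share is at least 0.1205.
The shares above 0.1205 belong to Priya, Jomo and Vera, contributing 9 each; the remaining 8 contribute 0. Total contributed: 27.
The habitat fund pays out 8.3 × 27 = 224.10 in total (split across the unequal shares, but the aggregate is all that matters for the group sum).
The 8 free-riders keep 9 each, adding 72. Group total = 72 + 224.10 = 296.10.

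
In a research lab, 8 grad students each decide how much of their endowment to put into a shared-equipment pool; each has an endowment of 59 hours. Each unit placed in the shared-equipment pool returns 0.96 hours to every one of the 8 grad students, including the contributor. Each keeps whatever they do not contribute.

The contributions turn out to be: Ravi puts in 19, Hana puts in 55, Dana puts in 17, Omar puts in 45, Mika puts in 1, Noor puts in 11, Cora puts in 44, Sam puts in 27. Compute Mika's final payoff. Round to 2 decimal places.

268.24 hours

Total contributed: 19 + 55 + 17 + 45 + 1 + 11 + 44 + 27 = 219.
Each receives 0.96 × 219 = 210.24 from the shared-equipment pool.
Mika keeps 59 − 1 = 58, so Mika's payoff is 58 + 210.24 = 268.24.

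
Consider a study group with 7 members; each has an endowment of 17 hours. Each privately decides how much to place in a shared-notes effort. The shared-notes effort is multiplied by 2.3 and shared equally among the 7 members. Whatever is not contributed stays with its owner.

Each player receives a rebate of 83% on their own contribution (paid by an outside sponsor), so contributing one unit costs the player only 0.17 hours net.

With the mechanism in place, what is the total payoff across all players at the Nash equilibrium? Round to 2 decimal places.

372.47 hours

The effective private return per unit is now (2.3/7) / 0.17 = 1.9328 > 1, so every player's dominant strategy flips to full contribution.
So the Nash equilibrium is full contribution by all 7; the group earns 7 × (17 × 0.83 + 2.3 × 17) = 372.47.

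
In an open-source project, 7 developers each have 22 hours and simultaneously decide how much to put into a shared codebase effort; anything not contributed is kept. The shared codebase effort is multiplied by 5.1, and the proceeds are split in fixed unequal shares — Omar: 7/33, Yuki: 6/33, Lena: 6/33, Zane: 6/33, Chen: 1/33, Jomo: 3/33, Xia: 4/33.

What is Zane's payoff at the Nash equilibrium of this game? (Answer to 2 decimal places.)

A player with share s gets back 5.1·s per unit contributed, so full contribution is dominant for anyone with s > 1/5.1 = 0.1961 and zero contribution is dominant for anyone below.
Omar alone (share 7/33) is above the threshold, contributing 22; the remaining 6 contribute 0. Total contributed: 22.
Zane keeps 22 and receives 5.1 × 22 × 6/33 = 20.40 from the shared codebase effort, for a payoff of 42.40.

42.40 hours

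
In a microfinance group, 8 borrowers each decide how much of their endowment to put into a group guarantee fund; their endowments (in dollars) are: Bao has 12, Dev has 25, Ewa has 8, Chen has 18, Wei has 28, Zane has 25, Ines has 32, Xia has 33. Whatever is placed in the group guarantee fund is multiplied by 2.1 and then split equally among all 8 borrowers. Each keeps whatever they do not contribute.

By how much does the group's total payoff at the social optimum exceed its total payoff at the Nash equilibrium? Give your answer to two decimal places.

199.10 dollars

The private return per contributed unit is 2.1/8 = 0.2625 < 1 for every player regardless of endowment, so the Nash equilibrium is zero contribution and the group total is Σ E_j = 12 + 25 + 8 + 18 + 28 + 25 + 32 + 33 = 181.
Each contributed unit returns 2.100 to the group, so the social optimum is full contribution by everyone: group total = 2.100 × 181 = 380.10.
Efficiency loss = (2.100 − 1) × 181 = 199.10.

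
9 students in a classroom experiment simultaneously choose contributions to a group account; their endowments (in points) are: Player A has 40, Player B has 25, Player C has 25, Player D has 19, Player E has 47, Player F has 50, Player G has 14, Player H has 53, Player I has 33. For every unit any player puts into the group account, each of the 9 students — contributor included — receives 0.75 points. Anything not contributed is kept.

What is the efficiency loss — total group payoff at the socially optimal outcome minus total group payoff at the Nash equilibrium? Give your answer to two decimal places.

The private return per contributed unit is 0.75 < 1 for everyone, so the Nash equilibrium is zero contribution and the group total is Σ E_j = 40 + 25 + 25 + 19 + 47 + 50 + 14 + 53 + 33 = 306.
Each contributed unit returns 6.750 to the group, so the social optimum is full contribution by everyone: group total = 6.750 × 306 = 2065.50.
Efficiency loss = (6.750 − 1) × 306 = 1759.50.

1759.50 points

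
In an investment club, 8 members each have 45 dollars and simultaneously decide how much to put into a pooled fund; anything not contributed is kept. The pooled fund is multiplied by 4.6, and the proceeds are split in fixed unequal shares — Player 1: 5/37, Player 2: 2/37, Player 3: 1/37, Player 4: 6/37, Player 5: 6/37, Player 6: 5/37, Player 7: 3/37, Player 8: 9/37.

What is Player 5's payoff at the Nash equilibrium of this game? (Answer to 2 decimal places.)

78.57 dollars

Player j's private return per contributed unit is 4.6 × (j's share). Contributing is weakly dominant for j when that share is at least 1/4.6 = 0.2174, and contributing 0 is dominant otherwise.
Player 8 alone (share 9/37) is above the threshold, contributing 45; the remaining 7 contribute 0. Total contributed: 45.
Player 5 keeps 45 and receives 4.6 × 45 × 6/37 = 33.57 from the pooled fund, for a payoff of 78.57.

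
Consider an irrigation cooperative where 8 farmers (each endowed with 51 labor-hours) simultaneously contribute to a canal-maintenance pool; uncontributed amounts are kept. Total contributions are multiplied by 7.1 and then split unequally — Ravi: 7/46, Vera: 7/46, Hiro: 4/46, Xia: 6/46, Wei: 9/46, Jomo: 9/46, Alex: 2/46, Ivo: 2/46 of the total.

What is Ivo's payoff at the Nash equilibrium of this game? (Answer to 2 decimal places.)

Player j's private return per contributed unit is 7.1 × (j's share). Contributing is weakly dominant for j when that share is at least 1/7.1 = 0.1408, and contributing 0 is dominant otherwise.
Ravi, Vera, Wei and Jomo clear that bar, contributing 51 each; the remaining 4 contribute 0. Total contributed: 204.
Ivo keeps 51 and receives 7.1 × 204 × 2/46 = 62.97 from the canal-maintenance pool, for a payoff of 113.97.

113.97 labor-hours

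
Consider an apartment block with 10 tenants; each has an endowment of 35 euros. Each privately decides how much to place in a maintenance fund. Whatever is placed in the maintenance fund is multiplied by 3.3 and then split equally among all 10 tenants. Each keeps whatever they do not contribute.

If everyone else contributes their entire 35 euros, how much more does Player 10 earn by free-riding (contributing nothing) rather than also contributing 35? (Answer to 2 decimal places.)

Switching from a contribution of 35 to 0 lets Player 10 keep an extra 35 euros, but lowers the maintenance fund by 35, which costs Player 10 their own share of that drop: 3.3/10 × 35 = 11.55.
Net gain = 35 − 11.55 = 23.45. The private return per contributed unit (0.3300) is below 1, so free-riding is indeed the best response regardless of what the others do.

23.45 euros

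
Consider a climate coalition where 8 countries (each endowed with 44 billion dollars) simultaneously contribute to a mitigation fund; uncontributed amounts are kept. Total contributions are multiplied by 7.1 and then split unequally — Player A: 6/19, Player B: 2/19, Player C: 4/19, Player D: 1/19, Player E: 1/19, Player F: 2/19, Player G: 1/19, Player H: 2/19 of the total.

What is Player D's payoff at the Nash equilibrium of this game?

Each unit j contributes comes back to j as 7.1 × (j's share), so j prefers to contribute only if that share exceeds 1/7.1 = 0.1408; otherwise keeping the unit dominates.
Player A and Player C clear that bar, contributing 44 each; the remaining 6 contribute 0. Total contributed: 88.
Player D keeps 44 and receives 7.1 × 88 × 1/19 = 32.88 from the mitigation fund, for a payoff of 76.88.

76.88 billion dollars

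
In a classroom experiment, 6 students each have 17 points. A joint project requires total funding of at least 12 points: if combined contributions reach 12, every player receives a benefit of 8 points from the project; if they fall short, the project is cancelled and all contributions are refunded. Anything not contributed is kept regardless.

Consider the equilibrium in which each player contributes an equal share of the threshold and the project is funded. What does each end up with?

23 points

Equal share of the threshold: 12/6 = 2.
At this profile no one gains by cutting their contribution: any cut drops the total below 12, the project is cancelled, contributions are refunded, and the deviator ends with 17, which is less than 17 − 2 + 8 = 23. Contributing more than 2 just wastes the excess. So contributing exactly 2 is a best response.
Each player's payoff: 17 − 2 + 8 = 23.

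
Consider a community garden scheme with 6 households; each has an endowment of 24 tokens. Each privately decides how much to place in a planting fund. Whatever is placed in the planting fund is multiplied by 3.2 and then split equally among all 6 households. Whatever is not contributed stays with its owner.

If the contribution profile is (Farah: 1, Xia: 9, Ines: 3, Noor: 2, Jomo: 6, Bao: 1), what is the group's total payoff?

Total contributed: 1 + 9 + 3 + 2 + 6 + 1 = 22; total kept: 6 × 24 − 22 = 122.
The planting fund pays out 3.2 × 22 = 70.40 in aggregate.
Group total = 122 + 70.40 = 192.40.

192.40 tokens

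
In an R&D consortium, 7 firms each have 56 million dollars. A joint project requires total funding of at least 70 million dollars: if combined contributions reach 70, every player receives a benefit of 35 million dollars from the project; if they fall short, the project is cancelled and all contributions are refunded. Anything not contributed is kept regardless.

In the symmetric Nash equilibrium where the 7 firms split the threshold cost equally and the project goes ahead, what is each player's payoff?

81 million dollars

Equal share of the threshold: 70/7 = 10.
At this profile no one gains by cutting their contribution: any cut drops the total below 70, the project is cancelled, contributions are refunded, and the deviator ends with 56, which is less than 56 − 10 + 35 = 81. Contributing more than 10 just wastes the excess. So contributing exactly 10 is a best response.
Each player's payoff: 56 − 10 + 35 = 81.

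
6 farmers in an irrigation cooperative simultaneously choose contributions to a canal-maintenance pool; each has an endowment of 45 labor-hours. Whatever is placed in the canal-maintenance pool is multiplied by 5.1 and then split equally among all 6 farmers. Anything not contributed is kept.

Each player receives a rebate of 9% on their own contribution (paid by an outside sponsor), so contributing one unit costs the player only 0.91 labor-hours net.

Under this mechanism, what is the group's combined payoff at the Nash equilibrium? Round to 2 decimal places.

With the mechanism, a contributed unit returns (5.1/6) / 0.91 = 0.9341 per unit of net cost — still below 1 — so contributing 0 remains dominant for every player.
At the Nash equilibrium no one contributes; group total payoff = 6 × 45 = 270.

270.00 labor-hours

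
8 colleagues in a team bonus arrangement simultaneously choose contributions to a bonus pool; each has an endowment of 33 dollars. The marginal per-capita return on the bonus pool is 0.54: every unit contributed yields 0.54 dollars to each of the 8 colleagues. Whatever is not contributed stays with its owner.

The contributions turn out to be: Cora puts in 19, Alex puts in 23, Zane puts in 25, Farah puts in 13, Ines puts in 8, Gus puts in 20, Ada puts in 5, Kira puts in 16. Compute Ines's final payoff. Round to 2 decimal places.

94.66 dollars

Total contributed: 19 + 23 + 25 + 13 + 8 + 20 + 5 + 16 = 129.
Each receives 0.54 × 129 = 69.66 from the bonus pool.
Ines keeps 33 − 8 = 25, so Ines's payoff is 25 + 69.66 = 94.66.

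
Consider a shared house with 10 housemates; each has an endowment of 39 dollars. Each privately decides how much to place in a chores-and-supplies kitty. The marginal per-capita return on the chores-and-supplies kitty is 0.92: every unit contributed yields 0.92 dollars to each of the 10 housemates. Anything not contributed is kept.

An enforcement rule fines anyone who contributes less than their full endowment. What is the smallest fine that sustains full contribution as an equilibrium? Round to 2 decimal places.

3.12 dollars

Given the others contribute fully, the best deviation is to contribute 0 (any partial contribution still incurs the fine and gives up units whose private return 0.92 is below 1).
Deviating from 39 to 0 saves 39 dollars but forfeits the deviator's share of the drop in the chores-and-supplies kitty: 0.92 × 39 = 35.88.
So the deviation gain is 39 − 35.88 = 3.12, and the fine must be at least 3.12 dollars to wipe it out.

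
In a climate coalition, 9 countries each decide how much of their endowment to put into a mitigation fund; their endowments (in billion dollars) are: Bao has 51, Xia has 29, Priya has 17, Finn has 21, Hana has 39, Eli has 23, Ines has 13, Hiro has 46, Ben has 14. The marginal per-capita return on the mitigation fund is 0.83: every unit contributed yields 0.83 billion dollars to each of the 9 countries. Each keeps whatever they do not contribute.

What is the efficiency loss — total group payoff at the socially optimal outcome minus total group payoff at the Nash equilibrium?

1636.91 billion dollars

The private return per contributed unit is 0.83 < 1 for everyone, so the Nash equilibrium is zero contribution and the group total is Σ E_j = 51 + 29 + 17 + 21 + 39 + 23 + 13 + 46 + 14 = 253.
Each contributed unit returns 7.470 to the group, so the social optimum is full contribution by everyone: group total = 7.470 × 253 = 1889.91.
Efficiency loss = (7.470 − 1) × 253 = 1636.91.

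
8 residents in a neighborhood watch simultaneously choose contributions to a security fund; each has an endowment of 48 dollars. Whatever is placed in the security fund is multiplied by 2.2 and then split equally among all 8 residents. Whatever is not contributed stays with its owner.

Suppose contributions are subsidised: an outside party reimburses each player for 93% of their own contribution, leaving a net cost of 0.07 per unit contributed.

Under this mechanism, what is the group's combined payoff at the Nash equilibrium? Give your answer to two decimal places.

1201.92 dollars

Under the mechanism each unit contributed yields (2.2/8) / 0.07 = 3.9286 back to its contributor per unit of net cost, which exceeds 1, making full contribution the dominant choice for everyone.
So the Nash equilibrium is full contribution by all 8; the group earns 8 × (48 × 0.93 + 2.2 × 48) = 1201.92.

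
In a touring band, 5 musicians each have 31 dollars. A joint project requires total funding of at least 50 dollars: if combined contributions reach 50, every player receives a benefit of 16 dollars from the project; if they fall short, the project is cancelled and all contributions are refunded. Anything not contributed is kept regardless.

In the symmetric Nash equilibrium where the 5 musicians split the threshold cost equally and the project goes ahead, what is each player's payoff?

Equal share of the threshold: 50/5 = 10.
At this profile no one gains by cutting their contribution: any cut drops the total below 50, the project is cancelled, contributions are refunded, and the deviator ends with 31, which is less than 31 − 10 + 16 = 37. Contributing more than 10 just wastes the excess. So contributing exactly 10 is a best response.
Each player's payoff: 31 − 10 + 16 = 37.

37 dollars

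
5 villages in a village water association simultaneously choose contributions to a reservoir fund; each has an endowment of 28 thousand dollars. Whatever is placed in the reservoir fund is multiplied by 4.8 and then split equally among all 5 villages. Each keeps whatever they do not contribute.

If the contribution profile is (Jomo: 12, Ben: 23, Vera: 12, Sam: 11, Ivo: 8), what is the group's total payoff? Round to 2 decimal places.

390.80 thousand dollars

Total contributed: 12 + 23 + 12 + 11 + 8 = 66; total kept: 5 × 28 − 66 = 74.
The reservoir fund pays out 4.8 × 66 = 316.80 in aggregate.
Group total = 74 + 316.80 = 390.80.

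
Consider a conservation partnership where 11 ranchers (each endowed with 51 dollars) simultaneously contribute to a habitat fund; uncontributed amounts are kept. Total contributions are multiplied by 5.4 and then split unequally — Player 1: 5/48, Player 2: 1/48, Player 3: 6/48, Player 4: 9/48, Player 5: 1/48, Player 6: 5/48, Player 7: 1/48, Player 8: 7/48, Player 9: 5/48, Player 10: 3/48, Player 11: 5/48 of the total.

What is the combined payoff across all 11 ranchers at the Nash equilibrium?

For player j, contributing a unit is worthwhile iff 5.4 × (j's share) ≥ 1, i.e. iff j's share is at least 0.1852.
Only Player 4 (9/48) clears that bar, contributing 51; the remaining 10 contribute 0. Total contributed: 51.
The habitat fund pays out 5.4 × 51 = 275.40 in total (split across the unequal shares, but the aggregate is all that matters for the group sum).
The 10 free-riders keep 51 each, adding 510. Group total = 510 + 275.40 = 785.40.

785.40 dollars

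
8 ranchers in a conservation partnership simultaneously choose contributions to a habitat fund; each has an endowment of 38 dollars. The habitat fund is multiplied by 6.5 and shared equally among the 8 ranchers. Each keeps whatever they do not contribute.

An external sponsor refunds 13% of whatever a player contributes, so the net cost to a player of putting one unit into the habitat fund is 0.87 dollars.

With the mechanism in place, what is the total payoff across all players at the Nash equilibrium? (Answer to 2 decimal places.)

With the mechanism, a contributed unit returns (6.5/8) / 0.87 = 0.9339 per unit of net cost — still below 1 — so contributing 0 remains dominant for every player.
Everyone keeps their endowment and the group total is 8 × 38 = 304.

304.00 dollars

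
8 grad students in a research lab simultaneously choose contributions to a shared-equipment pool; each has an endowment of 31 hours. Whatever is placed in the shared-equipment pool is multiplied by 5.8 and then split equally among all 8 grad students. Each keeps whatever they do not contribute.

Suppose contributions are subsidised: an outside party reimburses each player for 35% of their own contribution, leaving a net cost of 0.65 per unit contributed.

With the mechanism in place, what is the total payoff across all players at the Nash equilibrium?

With the mechanism, a contributed unit returns (5.8/8) / 0.65 = 1.1154 per unit of net cost to the contributor — now above 1 — so contributing fully is weakly dominant for every player.
At the Nash equilibrium everyone contributes 31. Group total payoff = 8 × (31 × 0.35 + 5.8 × 31) = 1525.20.

1525.20 hours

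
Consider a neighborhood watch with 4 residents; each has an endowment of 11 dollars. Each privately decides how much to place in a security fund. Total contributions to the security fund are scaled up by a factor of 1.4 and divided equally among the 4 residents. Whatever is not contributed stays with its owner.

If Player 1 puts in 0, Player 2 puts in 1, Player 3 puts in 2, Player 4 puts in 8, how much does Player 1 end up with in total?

Total contributed: 0 + 1 + 2 + 8 = 11.
Each receives 1.4 × 11 / 4 = 3.85 from the security fund.
Player 1 keeps 11 − 0 = 11, so Player 1's payoff is 11 + 3.85 = 14.85.

14.85 dollars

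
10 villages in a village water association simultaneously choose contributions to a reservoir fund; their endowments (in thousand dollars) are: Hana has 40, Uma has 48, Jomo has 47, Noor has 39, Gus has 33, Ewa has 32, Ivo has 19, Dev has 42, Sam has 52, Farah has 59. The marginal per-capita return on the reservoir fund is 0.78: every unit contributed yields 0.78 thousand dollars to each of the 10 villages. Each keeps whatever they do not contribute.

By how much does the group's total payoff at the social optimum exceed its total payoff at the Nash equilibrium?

2794.80 thousand dollars

The private return per contributed unit is 0.78 < 1 for everyone, so the Nash equilibrium is zero contribution and the group total is Σ E_j = 40 + 48 + 47 + 39 + 33 + 32 + 19 + 42 + 52 + 59 = 411.
Each contributed unit returns 7.800 to the group, so the social optimum is full contribution by everyone: group total = 7.800 × 411 = 3205.80.
Efficiency loss = (7.800 − 1) × 411 = 2794.80.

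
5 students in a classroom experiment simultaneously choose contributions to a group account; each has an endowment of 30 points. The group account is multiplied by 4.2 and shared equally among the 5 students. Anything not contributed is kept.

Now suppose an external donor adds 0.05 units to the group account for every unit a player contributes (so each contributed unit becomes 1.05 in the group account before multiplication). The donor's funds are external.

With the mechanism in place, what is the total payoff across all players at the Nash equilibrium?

150.00 points

With the mechanism, a contributed unit returns 4.2 × 1.05 / 5 = 0.8820 per unit of net cost — still below 1 — so contributing 0 remains dominant for every player.
Everyone keeps their endowment and the group total is 5 × 30 = 150.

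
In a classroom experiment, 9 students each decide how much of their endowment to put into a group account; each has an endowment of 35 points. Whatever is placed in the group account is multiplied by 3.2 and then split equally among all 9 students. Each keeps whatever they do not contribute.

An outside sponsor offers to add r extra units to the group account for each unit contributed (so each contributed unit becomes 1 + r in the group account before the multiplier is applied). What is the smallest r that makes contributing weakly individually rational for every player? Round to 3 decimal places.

With matching at rate r, one contributed unit becomes (1 + r) in the group account and returns 3.2 × (1 + r) / 9 to the contributor.
Setting this equal to 1: 1 + r = 9/3.2 = 2.8125.
So the minimum matching rate is r = 2.8125 − 1 = 1.813.

1.813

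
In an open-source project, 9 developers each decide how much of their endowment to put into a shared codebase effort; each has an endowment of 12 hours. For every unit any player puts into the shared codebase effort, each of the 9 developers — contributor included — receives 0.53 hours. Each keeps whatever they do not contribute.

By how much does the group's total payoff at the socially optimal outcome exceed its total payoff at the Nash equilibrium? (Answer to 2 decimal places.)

The private return per contributed unit is 0.53 < 1, so contributing 0 is dominant for every player. At the Nash equilibrium everyone keeps their 12, and the group total is 9 × 12 = 108.
Each contributed unit returns 4.770 to the group as a whole (0.53 to each of 9 players), which exceeds 1, so the social optimum is full contribution: group total = 4.770 × 108 = 515.16.
Efficiency loss = 515.16 − 108 = 407.16.

407.16 hours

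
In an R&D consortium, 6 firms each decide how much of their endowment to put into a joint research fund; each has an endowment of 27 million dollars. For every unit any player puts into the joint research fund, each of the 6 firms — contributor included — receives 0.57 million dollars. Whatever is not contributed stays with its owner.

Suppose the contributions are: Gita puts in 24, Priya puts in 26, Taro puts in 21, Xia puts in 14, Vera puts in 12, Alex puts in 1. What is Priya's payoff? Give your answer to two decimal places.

Total contributed: 24 + 26 + 21 + 14 + 12 + 1 = 98.
Each receives 0.57 × 98 = 55.86 from the joint research fund.
Priya keeps 27 − 26 = 1, so Priya's payoff is 1 + 55.86 = 56.86.

56.86 million dollars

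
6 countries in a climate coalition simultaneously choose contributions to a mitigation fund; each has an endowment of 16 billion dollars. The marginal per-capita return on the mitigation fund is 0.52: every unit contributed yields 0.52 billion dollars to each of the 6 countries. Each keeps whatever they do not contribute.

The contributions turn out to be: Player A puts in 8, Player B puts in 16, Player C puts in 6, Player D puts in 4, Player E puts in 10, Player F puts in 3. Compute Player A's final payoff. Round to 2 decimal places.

Total contributed: 8 + 16 + 6 + 4 + 10 + 3 = 47.
Each receives 0.52 × 47 = 24.44 from the mitigation fund.
Player A keeps 16 − 8 = 8, so Player A's payoff is 8 + 24.44 = 32.44.

32.44 billion dollars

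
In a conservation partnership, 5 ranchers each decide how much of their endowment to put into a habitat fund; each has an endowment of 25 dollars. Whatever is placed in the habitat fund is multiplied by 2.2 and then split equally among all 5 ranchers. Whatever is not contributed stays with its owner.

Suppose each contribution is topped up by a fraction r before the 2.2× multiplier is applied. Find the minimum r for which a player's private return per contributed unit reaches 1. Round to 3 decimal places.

With matching at rate r, one contributed unit becomes (1 + r) in the habitat fund and returns 2.2 × (1 + r) / 5 to the contributor.
Setting this equal to 1: 1 + r = 5/2.2 = 2.2727.
So the minimum matching rate is r = 2.2727 − 1 = 1.273.

1.273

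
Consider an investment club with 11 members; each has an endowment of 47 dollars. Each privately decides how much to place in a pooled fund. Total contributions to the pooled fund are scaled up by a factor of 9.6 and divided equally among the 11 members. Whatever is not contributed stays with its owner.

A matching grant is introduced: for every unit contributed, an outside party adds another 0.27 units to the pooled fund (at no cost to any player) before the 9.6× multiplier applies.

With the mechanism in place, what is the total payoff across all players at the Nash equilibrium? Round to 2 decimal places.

6303.26 dollars

The effective private return per unit is now 9.6 × 1.27 / 11 = 1.1084 > 1, so every player's dominant strategy flips to full contribution.
At the Nash equilibrium everyone contributes 47. Group total payoff = 9.6 × 1.27 × 517 = 6303.26.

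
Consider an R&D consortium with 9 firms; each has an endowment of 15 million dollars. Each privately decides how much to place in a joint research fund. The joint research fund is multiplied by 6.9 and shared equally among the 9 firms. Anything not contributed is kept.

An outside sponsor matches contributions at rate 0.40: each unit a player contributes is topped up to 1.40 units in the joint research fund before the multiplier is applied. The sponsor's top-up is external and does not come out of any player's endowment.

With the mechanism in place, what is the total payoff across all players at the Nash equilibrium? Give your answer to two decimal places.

Under the mechanism each unit contributed yields 6.9 × 1.40 / 9 = 1.0733 back to its contributor per unit of net cost, which exceeds 1, making full contribution the dominant choice for everyone.
At the Nash equilibrium everyone contributes 15. Group total payoff = 6.9 × 1.40 × 135 = 1304.10.

1304.10 million dollars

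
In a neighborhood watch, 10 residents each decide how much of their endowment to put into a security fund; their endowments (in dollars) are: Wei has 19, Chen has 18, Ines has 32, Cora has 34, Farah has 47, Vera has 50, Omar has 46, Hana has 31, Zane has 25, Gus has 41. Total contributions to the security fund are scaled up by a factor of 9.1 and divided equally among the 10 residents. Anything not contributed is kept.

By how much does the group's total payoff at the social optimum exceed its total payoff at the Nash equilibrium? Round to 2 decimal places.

The private return per contributed unit is 9.1/10 = 0.9100 < 1 for every player regardless of endowment, so the Nash equilibrium is zero contribution and the group total is Σ E_j = 19 + 18 + 32 + 34 + 47 + 50 + 46 + 31 + 25 + 41 = 343.
Each contributed unit returns 9.100 to the group, so the social optimum is full contribution by everyone: group total = 9.100 × 343 = 3121.30.
Efficiency loss = (9.100 − 1) × 343 = 2778.30.

2778.30 dollars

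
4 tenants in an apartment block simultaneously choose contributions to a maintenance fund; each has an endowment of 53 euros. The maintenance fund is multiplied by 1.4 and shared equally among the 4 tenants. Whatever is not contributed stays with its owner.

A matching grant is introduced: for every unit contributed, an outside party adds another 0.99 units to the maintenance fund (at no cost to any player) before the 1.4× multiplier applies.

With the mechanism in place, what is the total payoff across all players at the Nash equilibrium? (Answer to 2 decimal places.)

With the mechanism, a contributed unit returns 1.4 × 1.99 / 4 = 0.6965 per unit of net cost — still below 1 — so contributing 0 remains dominant for every player.
At the Nash equilibrium no one contributes; group total payoff = 4 × 53 = 212.

212.00 euros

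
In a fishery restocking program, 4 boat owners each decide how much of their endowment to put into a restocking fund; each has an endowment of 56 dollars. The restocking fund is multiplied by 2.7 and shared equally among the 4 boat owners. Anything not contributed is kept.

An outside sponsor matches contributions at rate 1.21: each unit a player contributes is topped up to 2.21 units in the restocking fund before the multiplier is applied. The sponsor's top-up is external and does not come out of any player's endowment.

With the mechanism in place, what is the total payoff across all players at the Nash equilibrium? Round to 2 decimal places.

1336.61 dollars

With the mechanism, a contributed unit returns 2.7 × 2.21 / 4 = 1.4918 per unit of net cost to the contributor — now above 1 — so contributing fully is weakly dominant for every player.
At the Nash equilibrium everyone contributes 56. Group total payoff = 2.7 × 2.21 × 224 = 1336.61.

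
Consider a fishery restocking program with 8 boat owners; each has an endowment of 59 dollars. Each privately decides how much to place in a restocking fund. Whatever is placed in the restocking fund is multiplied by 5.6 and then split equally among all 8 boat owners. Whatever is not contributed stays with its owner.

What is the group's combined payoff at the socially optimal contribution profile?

Each contributed unit returns 5.600 to the group as a whole (0.7000 to each of 8 players), which exceeds 1, so the social optimum is full contribution: group total = 5.600 × 472 = 2643.20.

2643.20 dollars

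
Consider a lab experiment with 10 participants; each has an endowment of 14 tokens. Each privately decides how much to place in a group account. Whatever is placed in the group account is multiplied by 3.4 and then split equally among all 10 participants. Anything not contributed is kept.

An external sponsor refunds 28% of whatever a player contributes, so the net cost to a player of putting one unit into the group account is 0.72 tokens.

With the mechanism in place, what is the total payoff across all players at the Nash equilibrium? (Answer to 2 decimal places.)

The effective private return is (3.4/10) / 0.72 = 0.4722, which is still under 1, so the mechanism doesn't change anyone's dominant strategy: zero contribution.
At the Nash equilibrium no one contributes; group total payoff = 10 × 14 = 140.

140.00 tokens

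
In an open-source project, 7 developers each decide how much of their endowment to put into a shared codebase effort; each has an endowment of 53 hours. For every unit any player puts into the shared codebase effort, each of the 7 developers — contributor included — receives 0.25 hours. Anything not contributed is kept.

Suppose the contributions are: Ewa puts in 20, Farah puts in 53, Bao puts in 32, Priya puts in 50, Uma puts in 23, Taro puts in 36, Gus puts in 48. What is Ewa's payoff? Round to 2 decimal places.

Total contributed: 20 + 53 + 32 + 50 + 23 + 36 + 48 = 262.
Each receives 0.25 × 262 = 65.50 from the shared codebase effort.
Ewa keeps 53 − 20 = 33, so Ewa's payoff is 33 + 65.50 = 98.50.

98.50 hours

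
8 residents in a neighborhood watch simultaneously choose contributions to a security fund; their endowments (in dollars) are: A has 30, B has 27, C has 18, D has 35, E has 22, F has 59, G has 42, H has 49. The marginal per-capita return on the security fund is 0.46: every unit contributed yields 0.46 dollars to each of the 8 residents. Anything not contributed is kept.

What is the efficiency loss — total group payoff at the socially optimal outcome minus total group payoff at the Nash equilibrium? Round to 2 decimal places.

The private return per contributed unit is 0.46 < 1 for everyone, so the Nash equilibrium is zero contribution and the group total is Σ E_j = 30 + 27 + 18 + 35 + 22 + 59 + 42 + 49 = 282.
Each contributed unit returns 3.680 to the group, so the social optimum is full contribution by everyone: group total = 3.680 × 282 = 1037.76.
Efficiency loss = (3.680 − 1) × 282 = 755.76.

755.76 dollars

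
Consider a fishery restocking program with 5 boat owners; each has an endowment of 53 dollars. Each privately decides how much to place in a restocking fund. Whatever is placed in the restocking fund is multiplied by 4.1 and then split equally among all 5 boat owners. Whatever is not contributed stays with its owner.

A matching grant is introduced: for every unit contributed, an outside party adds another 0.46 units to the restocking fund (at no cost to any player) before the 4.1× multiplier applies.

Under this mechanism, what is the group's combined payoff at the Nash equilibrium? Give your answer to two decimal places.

With the mechanism, a contributed unit returns 4.1 × 1.46 / 5 = 1.1972 per unit of net cost to the contributor — now above 1 — so contributing fully is weakly dominant for every player.
So the Nash equilibrium is full contribution by all 5; the group earns 4.1 × 1.46 × 265 = 1586.29.

1586.29 dollars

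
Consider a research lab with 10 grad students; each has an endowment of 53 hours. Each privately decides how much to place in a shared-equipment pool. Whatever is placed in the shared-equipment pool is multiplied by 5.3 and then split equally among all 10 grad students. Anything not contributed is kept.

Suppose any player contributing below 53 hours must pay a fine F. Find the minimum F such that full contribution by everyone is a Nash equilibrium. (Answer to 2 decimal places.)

24.91 hours

Given the others contribute fully, the best deviation is to contribute 0 (any partial contribution still incurs the fine and gives up units whose private return 0.5300 is below 1).
Deviating from 53 to 0 saves 53 hours but forfeits the deviator's share of the drop in the shared-equipment pool: 5.3/10 × 53 = 28.09.
So the deviation gain is 53 − 28.09 = 24.91, and the fine must be at least 24.91 hours to wipe it out.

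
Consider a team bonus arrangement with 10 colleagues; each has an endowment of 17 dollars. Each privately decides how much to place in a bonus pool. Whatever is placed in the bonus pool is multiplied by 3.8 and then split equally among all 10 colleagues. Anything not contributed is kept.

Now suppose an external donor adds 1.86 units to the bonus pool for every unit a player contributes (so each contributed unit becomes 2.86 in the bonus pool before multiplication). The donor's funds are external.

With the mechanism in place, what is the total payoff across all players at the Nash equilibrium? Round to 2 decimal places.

The effective private return per unit is now 3.8 × 2.86 / 10 = 1.0868 > 1, so every player's dominant strategy flips to full contribution.
So the Nash equilibrium is full contribution by all 10; the group earns 3.8 × 2.86 × 170 = 1847.56.

1847.56 dollars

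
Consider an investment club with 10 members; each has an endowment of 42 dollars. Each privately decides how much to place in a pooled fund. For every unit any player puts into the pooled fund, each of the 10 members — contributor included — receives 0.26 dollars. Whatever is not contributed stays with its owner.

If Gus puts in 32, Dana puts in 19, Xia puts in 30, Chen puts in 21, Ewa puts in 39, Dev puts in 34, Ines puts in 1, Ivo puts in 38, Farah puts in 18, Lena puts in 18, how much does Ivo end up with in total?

69.00 dollars

Total contributed: 32 + 19 + 30 + 21 + 39 + 34 + 1 + 38 + 18 + 18 = 250.
Each receives 0.26 × 250 = 65.00 from the pooled fund.
Ivo keeps 42 − 38 = 4, so Ivo's payoff is 4 + 65.00 = 69.00.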